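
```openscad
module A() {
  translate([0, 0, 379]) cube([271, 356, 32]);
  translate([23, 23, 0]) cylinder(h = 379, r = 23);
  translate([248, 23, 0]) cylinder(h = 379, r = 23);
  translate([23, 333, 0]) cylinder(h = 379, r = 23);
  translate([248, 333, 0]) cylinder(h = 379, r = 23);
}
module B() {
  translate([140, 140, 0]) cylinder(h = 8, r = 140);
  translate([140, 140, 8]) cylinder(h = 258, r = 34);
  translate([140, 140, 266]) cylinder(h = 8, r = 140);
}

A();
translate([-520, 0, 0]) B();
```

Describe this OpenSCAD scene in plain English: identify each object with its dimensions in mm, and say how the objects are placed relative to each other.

A is a four-legged stool. The seat is a 271×356×32 mm slab whose top surface is at z = 411 mm; four round legs, each 46 mm in diameter, run from the floor (z = 0) to the underside of the seat, each leg's axis is inset half a diameter from the nearest pair of seat edges (so the leg's bounding box is flush with the corner).

B is a spool: two coaxial disc flanges of radius 140 mm and thickness 8 mm, joined by a core cylinder of radius 34 mm and height 258 mm. The lower flange rests on z = 0 and the three cylinders share a vertical axis.

The spool is on the floor beside the stool on its −x side.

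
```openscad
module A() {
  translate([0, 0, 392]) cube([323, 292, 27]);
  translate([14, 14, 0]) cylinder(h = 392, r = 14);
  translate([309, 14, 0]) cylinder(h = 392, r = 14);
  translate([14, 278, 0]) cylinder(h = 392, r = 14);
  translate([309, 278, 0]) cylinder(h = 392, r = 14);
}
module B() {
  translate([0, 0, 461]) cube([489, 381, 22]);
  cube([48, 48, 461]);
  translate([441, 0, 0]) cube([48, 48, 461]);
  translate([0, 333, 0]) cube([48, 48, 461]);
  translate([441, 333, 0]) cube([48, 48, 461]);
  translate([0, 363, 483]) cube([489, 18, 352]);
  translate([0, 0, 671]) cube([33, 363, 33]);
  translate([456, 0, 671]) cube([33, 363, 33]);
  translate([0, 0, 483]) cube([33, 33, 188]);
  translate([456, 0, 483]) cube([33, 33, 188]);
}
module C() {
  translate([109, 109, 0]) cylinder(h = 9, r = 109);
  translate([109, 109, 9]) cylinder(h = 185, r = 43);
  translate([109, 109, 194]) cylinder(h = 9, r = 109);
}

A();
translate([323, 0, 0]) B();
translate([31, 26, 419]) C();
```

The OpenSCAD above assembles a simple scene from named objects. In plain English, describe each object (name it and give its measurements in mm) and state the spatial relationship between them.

A is a four-legged stool. The seat is a 323×292×27 mm slab whose top surface is at z = 419 mm; four round legs, each 28 mm in diameter, run from the floor (z = 0) to the underside of the seat, each leg's axis is inset half a diameter from the nearest pair of seat edges (so the leg's bounding box is flush with the corner).

B is a chair. The seat is a 489×381×22 mm slab with its top at z = 483 mm, on four 48×48 mm corner legs (flush with the seat edges, standing on z = 0). A flat backrest 18 mm thick, 352 mm tall, spans the full seat width and rises from the seat top along its +y edge, rear face flush with the rear of the seat. Two armrests of 33×33 mm section run along each side from the seat's front edge to the front of the backrest, top faces 221 mm above the seat top and outer faces flush with the seat's x-edges; a 33×33 mm post under the front of each armrest stands on the seat at the front corner.

C is a spool: two coaxial disc flanges of radius 109 mm and thickness 9 mm, joined by a core cylinder of radius 43 mm and height 185 mm. The lower flange rests on z = 0 and the three cylinders share a vertical axis.

The chair is against the stool's +x side, with their −y faces flush. The spool is on top of the stool.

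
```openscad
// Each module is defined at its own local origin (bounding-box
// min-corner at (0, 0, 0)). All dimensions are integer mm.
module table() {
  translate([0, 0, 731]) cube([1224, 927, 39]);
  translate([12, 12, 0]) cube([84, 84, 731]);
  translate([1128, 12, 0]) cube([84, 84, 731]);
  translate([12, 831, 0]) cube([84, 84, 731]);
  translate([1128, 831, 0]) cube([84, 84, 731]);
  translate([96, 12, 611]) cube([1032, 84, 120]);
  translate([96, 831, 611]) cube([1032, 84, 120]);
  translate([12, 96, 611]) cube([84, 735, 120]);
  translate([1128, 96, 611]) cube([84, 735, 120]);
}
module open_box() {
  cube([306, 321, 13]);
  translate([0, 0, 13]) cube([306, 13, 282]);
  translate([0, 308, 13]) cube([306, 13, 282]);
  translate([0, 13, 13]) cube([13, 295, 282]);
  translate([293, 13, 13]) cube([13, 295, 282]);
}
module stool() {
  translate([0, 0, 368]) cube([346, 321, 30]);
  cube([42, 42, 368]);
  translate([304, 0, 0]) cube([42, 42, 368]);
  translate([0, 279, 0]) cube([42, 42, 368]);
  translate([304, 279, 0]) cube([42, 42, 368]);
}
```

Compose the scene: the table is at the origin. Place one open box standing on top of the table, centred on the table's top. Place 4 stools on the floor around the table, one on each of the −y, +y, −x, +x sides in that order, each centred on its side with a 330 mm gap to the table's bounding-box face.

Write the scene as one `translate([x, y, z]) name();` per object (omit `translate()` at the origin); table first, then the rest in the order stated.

table();
translate([459, 303, 770]) open_box();
translate([439, -651, 0]) stool();
translate([439, 1257, 0]) stool();
translate([-676, 303, 0]) stool();
translate([1554, 303, 0]) stool();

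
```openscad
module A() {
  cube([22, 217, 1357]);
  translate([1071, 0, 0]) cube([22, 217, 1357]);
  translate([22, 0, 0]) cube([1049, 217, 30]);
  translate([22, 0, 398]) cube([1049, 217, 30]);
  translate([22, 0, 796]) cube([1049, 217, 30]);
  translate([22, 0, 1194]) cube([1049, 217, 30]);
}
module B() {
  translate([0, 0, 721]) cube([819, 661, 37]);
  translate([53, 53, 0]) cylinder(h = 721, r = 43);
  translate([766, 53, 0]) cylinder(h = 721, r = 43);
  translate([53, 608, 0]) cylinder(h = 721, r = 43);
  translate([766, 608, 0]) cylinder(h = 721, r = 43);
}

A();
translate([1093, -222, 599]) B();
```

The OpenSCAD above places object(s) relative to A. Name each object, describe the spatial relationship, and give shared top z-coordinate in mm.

A is a bookshelf. B is a table. The table is beside the bookshelf with their tops flush at z = 1357. The shared top z-coordinate is 1357 mm.

Both tops at z = 1357 mm.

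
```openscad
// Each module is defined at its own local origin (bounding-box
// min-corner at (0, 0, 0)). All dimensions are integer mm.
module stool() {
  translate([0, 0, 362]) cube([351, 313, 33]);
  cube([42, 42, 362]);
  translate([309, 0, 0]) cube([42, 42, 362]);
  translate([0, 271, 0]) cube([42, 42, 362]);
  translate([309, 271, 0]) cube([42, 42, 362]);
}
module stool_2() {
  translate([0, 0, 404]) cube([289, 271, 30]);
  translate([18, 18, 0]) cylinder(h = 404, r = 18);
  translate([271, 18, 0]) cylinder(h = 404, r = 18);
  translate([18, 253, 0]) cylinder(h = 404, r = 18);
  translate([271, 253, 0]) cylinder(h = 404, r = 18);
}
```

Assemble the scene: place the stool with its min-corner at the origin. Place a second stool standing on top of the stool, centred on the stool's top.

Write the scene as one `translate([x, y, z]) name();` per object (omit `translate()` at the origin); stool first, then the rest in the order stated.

stool();
translate([31, 21, 395]) stool_2();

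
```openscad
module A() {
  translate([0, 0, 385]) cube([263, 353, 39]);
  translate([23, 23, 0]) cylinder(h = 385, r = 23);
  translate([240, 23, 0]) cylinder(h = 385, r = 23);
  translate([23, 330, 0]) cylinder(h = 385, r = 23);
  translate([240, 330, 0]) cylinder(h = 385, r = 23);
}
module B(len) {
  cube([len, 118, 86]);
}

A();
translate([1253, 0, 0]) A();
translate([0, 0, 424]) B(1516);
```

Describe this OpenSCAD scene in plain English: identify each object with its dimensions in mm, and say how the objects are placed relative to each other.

A is a four-legged stool. The seat is 263×353 mm, 39 mm thick, top at z = 424 mm. It stands on four round legs, each 46 mm in diameter, from z = 0 to the seat underside, each leg's axis is inset half a diameter from the nearest pair of seat edges (so the leg's bounding box is flush with the corner).

B is a rectangular beam 1516 mm long (x), 118 mm deep (y), 86 mm thick (z).

The beam spans the tops of two stools placed 990 mm apart, resting at z = 424 mm.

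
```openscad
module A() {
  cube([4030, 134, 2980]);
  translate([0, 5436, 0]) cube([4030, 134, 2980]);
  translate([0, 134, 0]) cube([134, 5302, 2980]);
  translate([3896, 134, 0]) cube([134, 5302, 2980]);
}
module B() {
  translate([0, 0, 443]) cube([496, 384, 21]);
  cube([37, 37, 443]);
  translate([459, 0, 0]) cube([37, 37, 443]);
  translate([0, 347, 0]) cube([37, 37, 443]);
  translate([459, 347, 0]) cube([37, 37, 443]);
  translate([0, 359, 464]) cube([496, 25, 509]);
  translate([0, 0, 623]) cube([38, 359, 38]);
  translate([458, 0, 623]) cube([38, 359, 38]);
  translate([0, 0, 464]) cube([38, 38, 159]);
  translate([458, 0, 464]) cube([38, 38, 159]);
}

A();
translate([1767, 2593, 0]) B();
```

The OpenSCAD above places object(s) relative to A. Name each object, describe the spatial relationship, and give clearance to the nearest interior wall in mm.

Clearances: x = 1633, y = 2459; minimum 1633 mm.

A is a house frame. B is a chair. The chair sits inside the house frame, centred. The clearance to the nearest interior wall is 1633 mm.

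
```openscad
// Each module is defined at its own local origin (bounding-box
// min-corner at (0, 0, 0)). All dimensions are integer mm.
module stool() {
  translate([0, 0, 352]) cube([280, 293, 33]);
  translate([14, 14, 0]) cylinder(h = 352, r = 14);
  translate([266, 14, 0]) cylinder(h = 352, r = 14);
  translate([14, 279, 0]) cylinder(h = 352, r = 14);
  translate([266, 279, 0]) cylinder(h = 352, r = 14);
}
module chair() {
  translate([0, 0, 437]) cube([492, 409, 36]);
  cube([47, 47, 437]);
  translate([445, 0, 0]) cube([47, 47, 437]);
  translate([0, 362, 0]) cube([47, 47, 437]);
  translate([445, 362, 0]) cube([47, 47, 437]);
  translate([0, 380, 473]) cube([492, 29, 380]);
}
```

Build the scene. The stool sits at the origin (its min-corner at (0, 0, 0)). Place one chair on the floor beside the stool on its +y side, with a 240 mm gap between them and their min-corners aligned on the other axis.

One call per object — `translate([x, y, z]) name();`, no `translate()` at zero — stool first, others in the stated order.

stool();
translate([0, 533, 0]) chair();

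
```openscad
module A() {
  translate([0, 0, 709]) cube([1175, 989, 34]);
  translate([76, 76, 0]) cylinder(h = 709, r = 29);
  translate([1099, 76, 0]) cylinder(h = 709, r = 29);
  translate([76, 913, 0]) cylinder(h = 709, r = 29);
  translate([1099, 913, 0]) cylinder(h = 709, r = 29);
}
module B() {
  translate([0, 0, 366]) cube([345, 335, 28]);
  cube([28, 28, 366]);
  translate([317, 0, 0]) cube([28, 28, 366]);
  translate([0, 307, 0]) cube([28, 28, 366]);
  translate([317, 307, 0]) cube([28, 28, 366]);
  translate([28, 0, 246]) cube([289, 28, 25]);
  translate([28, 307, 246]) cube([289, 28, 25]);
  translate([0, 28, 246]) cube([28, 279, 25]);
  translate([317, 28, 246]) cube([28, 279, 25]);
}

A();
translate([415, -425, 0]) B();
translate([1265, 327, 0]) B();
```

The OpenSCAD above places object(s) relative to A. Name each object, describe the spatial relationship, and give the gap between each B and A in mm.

Each stool's nearest face is 90 mm from the table's bounding box.

A is a table. B is a stool. Two stools sit around the table at the −y, +x sides. The gap between each stool and the table is 90 mm.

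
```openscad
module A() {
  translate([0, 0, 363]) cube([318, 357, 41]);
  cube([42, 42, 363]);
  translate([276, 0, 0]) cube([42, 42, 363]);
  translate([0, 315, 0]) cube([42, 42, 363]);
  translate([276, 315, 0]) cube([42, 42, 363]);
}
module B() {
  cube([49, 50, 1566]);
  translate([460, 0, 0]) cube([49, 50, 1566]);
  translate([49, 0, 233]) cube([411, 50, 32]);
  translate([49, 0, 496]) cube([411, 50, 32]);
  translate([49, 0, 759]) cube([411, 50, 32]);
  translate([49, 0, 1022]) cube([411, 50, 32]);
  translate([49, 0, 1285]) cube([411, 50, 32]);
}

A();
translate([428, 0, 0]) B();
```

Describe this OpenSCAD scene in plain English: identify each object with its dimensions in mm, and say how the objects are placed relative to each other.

A is a four-legged stool. The seat is a 318×357×41 mm slab whose top surface is at z = 404 mm; four square legs, each 42×42 mm in cross-section, run from the floor (z = 0) to the underside of the seat, each flush with a corner of the seat.

B is a wooden ladder with two side rails of 49×50 mm section and 1566 mm height, set 509 mm apart overall. Between them run 5 rectangular rungs (50 mm deep, 32 mm thick), front faces flush with the rails' −y face. The bottom of the first rung is 233 mm above the floor and each subsequent rung is 263 mm higher than the one below.

The ladder is on the floor beside the stool on its +x side.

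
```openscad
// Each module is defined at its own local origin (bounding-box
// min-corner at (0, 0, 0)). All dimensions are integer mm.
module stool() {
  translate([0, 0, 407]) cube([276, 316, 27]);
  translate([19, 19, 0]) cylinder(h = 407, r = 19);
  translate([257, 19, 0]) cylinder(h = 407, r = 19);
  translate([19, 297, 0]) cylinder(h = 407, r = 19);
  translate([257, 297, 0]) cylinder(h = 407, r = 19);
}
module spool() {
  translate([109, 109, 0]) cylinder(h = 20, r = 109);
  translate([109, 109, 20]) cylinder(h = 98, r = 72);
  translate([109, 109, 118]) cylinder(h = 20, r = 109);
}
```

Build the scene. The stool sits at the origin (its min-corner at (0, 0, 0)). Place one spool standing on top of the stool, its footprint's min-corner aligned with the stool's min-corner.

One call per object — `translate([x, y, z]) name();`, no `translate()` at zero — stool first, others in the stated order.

stool();
translate([0, 0, 434]) spool();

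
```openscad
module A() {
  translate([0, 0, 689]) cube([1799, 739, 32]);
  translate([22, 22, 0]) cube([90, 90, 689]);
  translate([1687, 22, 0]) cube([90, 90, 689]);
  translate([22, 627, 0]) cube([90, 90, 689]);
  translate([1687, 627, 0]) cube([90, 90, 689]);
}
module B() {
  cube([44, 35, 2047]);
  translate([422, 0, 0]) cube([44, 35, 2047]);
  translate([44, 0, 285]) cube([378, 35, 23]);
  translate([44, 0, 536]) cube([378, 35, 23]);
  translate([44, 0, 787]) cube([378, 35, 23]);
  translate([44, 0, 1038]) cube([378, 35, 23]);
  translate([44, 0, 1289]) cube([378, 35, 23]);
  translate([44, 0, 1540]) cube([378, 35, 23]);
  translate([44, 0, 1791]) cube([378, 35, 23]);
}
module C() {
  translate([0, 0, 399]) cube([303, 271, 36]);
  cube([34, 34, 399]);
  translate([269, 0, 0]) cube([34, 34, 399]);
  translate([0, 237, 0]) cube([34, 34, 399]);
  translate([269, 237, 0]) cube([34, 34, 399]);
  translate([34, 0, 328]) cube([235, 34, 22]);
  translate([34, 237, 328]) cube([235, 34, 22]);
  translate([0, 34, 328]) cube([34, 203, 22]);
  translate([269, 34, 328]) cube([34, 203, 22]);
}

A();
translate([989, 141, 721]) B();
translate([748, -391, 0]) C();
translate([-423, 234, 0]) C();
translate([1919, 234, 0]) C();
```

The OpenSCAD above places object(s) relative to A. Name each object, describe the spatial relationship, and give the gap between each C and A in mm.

A is a table. B is a ladder. C is a stool. The ladder is on top of the table. Three stools sit around the table at the −y, −x, +x sides. The gap between each stool and the table is 120 mm.

Each stool's nearest face is 120 mm from the table's bounding box.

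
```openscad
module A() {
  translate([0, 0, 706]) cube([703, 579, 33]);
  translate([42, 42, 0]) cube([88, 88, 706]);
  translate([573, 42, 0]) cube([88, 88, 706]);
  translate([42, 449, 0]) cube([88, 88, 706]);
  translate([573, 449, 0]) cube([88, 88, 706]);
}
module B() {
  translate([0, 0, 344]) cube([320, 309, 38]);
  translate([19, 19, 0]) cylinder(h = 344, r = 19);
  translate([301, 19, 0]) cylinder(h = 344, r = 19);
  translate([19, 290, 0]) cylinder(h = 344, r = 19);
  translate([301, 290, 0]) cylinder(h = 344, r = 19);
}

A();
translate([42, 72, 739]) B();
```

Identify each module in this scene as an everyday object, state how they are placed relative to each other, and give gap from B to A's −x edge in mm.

A is a table. B is a stool. The stool is on top of the table. The gap from the stool to the table's −x edge is 42 mm.

The stool's min-x is at 42; the table's min-x is 0; gap = 42 mm.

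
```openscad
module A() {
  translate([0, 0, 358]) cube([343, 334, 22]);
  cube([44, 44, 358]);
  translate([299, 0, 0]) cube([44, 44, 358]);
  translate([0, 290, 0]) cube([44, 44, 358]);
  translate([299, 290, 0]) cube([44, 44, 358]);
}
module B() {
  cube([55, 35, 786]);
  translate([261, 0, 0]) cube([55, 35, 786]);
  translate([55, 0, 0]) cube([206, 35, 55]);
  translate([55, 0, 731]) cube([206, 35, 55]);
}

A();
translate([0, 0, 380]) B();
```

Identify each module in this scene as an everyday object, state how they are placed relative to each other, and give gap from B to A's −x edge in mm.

The picture frame's min-x is at 0; the stool's min-x is 0; gap = 0 mm.

A is a stool. B is a picture frame. The picture frame is on top of the stool. The gap from the picture frame to the stool's −x edge is 0 mm.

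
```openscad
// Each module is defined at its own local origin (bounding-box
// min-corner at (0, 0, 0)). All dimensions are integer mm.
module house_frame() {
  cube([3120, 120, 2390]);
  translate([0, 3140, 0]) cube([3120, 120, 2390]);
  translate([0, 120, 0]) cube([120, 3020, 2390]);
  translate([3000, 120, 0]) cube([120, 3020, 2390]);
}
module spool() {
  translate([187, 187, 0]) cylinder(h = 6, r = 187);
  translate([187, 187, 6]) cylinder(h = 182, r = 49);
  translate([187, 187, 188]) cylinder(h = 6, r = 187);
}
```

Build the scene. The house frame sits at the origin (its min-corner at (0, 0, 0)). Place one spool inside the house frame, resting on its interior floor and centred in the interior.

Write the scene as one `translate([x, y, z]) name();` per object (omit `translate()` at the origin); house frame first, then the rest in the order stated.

house_frame();
translate([1373, 1443, 0]) spool();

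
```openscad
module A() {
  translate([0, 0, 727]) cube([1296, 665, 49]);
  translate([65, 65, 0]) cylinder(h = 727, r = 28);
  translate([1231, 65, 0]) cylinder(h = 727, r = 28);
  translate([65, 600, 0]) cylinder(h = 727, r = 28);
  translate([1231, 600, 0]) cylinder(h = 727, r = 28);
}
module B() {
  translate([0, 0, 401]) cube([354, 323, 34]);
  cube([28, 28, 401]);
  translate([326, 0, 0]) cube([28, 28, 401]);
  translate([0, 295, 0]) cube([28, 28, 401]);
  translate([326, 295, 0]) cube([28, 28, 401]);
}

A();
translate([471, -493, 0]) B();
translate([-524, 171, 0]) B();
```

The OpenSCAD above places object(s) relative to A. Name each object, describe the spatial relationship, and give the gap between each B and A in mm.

A is a table. B is a stool. Two stools sit around the table at the −y, −x sides. The gap between each stool and the table is 170 mm.

Each stool's nearest face is 170 mm from the table's bounding box.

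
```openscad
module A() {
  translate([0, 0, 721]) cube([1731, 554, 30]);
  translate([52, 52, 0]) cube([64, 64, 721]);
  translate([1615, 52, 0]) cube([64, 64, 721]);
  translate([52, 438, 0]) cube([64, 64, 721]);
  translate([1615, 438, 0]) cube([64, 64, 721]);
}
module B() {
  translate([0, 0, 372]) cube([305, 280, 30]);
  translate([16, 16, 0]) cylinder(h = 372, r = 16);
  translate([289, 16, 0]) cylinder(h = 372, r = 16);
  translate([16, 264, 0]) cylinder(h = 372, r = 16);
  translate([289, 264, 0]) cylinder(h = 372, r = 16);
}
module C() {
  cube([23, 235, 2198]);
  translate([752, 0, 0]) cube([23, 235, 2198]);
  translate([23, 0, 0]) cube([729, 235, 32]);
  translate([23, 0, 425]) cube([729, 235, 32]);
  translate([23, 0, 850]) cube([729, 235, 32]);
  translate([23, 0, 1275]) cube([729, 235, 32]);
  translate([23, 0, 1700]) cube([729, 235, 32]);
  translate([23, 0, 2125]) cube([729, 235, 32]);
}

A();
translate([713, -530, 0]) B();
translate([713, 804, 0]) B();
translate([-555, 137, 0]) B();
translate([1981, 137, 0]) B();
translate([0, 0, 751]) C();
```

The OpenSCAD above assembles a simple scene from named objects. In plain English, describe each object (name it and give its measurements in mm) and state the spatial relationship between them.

A is a table with a 1731×554 mm rectangular top, 30 mm thick, top surface at z = 751 mm, supported by four 64×64 mm square legs, each inset 52 mm from the nearest pair of top edges, running from the floor.

B is a four-legged stool. The seat is a 305×280×30 mm slab whose top surface is at z = 402 mm; four round legs, each 32 mm in diameter, run from the floor (z = 0) to the underside of the seat, each leg's axis is inset half a diameter from the nearest pair of seat edges (so the leg's bounding box is flush with the corner).

C is a bookshelf 775 mm wide overall, 235 mm deep and 2198 mm tall. The two sides are 23 mm thick vertical panels. 6 horizontal shelves of 32 mm thickness span between the inner faces of the sides; the lowest shelf sits on the floor and shelves are stacked with a clear vertical gap of 393 mm between each pair.

Four stools sit around the table at the −y, +y, −x, +x sides. The bookshelf is on top of the table.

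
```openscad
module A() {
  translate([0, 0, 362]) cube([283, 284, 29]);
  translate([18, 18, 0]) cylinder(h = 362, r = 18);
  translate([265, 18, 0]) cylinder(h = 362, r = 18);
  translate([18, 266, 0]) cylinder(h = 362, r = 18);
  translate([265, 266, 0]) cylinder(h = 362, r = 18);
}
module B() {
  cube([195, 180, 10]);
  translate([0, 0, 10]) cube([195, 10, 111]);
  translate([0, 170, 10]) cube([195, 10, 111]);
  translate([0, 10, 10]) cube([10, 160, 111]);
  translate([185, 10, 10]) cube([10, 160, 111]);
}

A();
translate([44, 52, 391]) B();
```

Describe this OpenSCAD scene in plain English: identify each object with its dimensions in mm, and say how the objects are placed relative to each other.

A is a four-legged stool. The seat is 283×284 mm, 29 mm thick, top at z = 391 mm. It stands on four round legs, each 36 mm in diameter, from z = 0 to the seat underside, each leg's axis is inset half a diameter from the nearest pair of seat edges (so the leg's bounding box is flush with the corner).

B is an open-topped rectangular box: outside dimensions 195×180×121 mm, with a uniform wall and base thickness of 10 mm. The base is a full 195×180 slab on the floor; four walls sit on top of the base. The front and back walls (the −y and +y sides) span the full width; the two side walls fit between them.

The open box is on top of the stool, centred.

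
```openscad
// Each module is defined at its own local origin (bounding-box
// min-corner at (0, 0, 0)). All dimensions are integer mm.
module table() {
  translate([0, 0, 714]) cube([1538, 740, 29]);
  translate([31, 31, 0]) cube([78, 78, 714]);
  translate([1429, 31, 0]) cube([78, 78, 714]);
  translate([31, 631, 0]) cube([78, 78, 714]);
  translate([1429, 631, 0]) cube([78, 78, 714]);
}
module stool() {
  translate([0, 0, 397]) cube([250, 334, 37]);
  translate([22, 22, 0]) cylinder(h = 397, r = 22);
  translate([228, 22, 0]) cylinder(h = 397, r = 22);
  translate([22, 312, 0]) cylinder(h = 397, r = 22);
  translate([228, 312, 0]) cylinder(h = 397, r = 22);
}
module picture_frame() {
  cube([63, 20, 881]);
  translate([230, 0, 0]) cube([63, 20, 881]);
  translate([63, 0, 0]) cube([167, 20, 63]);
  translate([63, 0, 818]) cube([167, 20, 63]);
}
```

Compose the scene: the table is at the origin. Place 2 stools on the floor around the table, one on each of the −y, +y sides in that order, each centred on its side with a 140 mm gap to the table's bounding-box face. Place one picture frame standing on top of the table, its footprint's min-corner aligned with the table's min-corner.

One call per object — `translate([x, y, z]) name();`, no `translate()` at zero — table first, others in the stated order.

table();
translate([644, -474, 0]) stool();
translate([644, 880, 0]) stool();
translate([0, 0, 743]) picture_frame();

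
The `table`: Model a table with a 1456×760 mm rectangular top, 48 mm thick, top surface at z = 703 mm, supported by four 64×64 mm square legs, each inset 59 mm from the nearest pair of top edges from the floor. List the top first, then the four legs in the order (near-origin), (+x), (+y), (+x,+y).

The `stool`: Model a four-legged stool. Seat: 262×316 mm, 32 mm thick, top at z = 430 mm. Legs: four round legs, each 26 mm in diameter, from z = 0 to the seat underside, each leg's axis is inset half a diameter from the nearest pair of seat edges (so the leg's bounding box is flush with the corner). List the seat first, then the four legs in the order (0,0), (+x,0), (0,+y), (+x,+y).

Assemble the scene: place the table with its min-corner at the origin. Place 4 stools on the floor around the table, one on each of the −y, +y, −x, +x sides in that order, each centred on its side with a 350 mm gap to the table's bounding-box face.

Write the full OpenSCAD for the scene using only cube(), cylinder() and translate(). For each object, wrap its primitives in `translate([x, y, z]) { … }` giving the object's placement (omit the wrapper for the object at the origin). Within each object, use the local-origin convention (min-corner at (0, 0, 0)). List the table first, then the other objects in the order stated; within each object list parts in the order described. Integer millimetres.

translate([0, 0, 655]) cube([1456, 760, 48]);
translate([59, 59, 0]) cube([64, 64, 655]);
translate([1333, 59, 0]) cube([64, 64, 655]);
translate([59, 637, 0]) cube([64, 64, 655]);
translate([1333, 637, 0]) cube([64, 64, 655]);
translate([597, -666, 0]) {
  translate([0, 0, 398]) cube([262, 316, 32]);
  translate([13, 13, 0]) cylinder(h = 398, r = 13);
  translate([249, 13, 0]) cylinder(h = 398, r = 13);
  translate([13, 303, 0]) cylinder(h = 398, r = 13);
  translate([249, 303, 0]) cylinder(h = 398, r = 13);
}
translate([597, 1110, 0]) {
  translate([0, 0, 398]) cube([262, 316, 32]);
  translate([13, 13, 0]) cylinder(h = 398, r = 13);
  translate([249, 13, 0]) cylinder(h = 398, r = 13);
  translate([13, 303, 0]) cylinder(h = 398, r = 13);
  translate([249, 303, 0]) cylinder(h = 398, r = 13);
}
translate([-612, 222, 0]) {
  translate([0, 0, 398]) cube([262, 316, 32]);
  translate([13, 13, 0]) cylinder(h = 398, r = 13);
  translate([249, 13, 0]) cylinder(h = 398, r = 13);
  translate([13, 303, 0]) cylinder(h = 398, r = 13);
  translate([249, 303, 0]) cylinder(h = 398, r = 13);
}
translate([1806, 222, 0]) {
  translate([0, 0, 398]) cube([262, 316, 32]);
  translate([13, 13, 0]) cylinder(h = 398, r = 13);
  translate([249, 13, 0]) cylinder(h = 398, r = 13);
  translate([13, 303, 0]) cylinder(h = 398, r = 13);
  translate([249, 303, 0]) cylinder(h = 398, r = 13);
}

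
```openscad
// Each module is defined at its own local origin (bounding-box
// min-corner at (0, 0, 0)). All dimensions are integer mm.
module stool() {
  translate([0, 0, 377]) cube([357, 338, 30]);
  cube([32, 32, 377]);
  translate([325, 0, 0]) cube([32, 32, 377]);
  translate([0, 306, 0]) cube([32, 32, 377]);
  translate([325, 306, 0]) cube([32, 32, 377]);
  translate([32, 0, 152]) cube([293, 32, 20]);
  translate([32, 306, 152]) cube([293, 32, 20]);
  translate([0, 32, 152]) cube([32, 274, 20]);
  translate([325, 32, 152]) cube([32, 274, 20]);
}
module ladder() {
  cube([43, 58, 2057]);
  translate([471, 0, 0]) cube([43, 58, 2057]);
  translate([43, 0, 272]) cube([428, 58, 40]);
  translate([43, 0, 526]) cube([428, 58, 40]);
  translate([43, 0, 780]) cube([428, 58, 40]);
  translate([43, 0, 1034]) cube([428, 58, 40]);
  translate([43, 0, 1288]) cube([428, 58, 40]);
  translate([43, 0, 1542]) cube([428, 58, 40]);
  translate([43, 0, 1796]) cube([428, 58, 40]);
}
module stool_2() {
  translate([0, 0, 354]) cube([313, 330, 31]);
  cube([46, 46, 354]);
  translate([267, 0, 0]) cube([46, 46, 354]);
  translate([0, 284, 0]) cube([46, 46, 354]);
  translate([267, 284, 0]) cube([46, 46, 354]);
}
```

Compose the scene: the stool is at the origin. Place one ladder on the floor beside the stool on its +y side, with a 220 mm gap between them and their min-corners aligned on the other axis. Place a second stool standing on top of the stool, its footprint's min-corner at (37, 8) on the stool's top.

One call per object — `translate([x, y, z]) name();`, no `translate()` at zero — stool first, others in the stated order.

stool();
translate([0, 558, 0]) ladder();
translate([37, 8, 407]) stool_2();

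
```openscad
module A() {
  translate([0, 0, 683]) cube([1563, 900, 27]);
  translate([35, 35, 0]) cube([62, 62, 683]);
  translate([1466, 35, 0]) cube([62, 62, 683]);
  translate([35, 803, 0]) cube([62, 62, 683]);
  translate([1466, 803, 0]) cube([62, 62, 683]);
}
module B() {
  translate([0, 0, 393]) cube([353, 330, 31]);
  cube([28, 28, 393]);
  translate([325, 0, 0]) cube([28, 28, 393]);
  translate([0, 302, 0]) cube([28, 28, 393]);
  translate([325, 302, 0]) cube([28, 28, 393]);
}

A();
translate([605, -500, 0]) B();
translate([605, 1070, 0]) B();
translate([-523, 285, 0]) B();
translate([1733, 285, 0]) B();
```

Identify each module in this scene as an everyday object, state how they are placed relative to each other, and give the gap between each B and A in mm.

A is a table. B is a stool. Four stools sit around the table at the −y, +y, −x, +x sides. The gap between each stool and the table is 170 mm.

Each stool's nearest face is 170 mm from the table's bounding box.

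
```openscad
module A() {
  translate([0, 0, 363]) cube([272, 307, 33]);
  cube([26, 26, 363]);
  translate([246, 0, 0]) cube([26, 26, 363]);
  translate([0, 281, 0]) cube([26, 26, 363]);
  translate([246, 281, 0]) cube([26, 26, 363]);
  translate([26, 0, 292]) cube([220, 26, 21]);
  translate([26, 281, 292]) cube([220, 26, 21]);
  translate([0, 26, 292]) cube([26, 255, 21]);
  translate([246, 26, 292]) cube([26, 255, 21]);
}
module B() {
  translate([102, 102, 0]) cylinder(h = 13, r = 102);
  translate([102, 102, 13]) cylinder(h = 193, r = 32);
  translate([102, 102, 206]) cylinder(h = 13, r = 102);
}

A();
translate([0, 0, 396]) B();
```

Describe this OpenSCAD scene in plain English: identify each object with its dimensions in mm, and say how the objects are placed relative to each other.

A is a four-legged stool. The seat is a 272×307×33 mm slab whose top surface is at z = 396 mm; four square legs, each 26×26 mm in cross-section, run from the floor (z = 0) to the underside of the seat, each flush with a corner of the seat. Four stretchers, 26 mm wide and 21 mm tall, connect adjacent legs with their undersides at z = 292 mm, each running between the inner faces of the legs it joins and aligned with the legs' outer faces on the other axis.

B is a spool: two coaxial disc flanges of radius 102 mm and thickness 13 mm, joined by a core cylinder of radius 32 mm and height 193 mm. The lower flange rests on z = 0 and the three cylinders share a vertical axis.

The spool is on top of the stool.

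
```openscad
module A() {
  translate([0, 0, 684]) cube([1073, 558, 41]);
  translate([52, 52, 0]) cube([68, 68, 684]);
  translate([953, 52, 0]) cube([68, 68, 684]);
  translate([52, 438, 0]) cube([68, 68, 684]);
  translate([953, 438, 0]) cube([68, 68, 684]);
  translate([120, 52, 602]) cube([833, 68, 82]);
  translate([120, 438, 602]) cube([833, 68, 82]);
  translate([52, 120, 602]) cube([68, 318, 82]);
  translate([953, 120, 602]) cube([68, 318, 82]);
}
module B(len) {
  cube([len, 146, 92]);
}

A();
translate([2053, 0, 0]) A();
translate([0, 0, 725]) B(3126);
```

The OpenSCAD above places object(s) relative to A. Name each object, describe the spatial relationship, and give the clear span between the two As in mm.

A is a table. B is a beam. A beam spans the tops of two tables. The clear span between the two tables is 980 mm.

Second table starts at x = 2053; first ends at x = 1073; clear span = 2053 − 1073 = 980 mm.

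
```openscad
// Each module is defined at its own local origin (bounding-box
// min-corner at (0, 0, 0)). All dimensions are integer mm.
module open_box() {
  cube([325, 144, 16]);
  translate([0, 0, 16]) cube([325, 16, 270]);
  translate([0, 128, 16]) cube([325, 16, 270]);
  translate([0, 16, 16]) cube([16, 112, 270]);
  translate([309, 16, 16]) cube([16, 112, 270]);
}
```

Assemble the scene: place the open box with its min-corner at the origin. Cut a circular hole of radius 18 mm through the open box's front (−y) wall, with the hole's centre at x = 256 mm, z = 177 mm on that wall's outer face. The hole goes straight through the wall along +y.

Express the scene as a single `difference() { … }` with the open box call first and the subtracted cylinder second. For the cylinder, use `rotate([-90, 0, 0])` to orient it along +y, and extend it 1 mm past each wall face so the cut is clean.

difference() {
  open_box();
  translate([256, -1, 177]) rotate([-90, 0, 0]) cylinder(h = 18, r = 18);
}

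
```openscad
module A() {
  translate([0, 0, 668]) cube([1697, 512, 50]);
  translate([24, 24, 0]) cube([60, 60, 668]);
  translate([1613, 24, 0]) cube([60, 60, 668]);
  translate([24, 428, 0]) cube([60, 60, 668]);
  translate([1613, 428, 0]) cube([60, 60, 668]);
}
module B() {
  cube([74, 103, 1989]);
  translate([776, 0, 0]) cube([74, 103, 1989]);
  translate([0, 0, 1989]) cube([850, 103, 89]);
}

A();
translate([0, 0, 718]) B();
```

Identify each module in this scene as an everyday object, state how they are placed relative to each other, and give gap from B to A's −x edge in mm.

The door frame's min-x is at 0; the table's min-x is 0; gap = 0 mm.

A is a table. B is a door frame. The door frame is on top of the table. The gap from the door frame to the table's −x edge is 0 mm.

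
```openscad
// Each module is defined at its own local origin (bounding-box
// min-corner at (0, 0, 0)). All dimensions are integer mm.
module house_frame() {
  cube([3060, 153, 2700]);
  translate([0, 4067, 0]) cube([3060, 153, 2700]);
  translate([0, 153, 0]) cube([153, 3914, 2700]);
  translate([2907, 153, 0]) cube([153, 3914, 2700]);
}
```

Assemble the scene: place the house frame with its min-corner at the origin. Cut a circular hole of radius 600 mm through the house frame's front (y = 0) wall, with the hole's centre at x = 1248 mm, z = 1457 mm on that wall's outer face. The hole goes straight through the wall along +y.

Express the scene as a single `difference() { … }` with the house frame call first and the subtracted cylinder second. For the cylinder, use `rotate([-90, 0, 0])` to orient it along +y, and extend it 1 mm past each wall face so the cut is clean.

difference() {
  house_frame();
  translate([1248, -1, 1457]) rotate([-90, 0, 0]) cylinder(h = 155, r = 600);
}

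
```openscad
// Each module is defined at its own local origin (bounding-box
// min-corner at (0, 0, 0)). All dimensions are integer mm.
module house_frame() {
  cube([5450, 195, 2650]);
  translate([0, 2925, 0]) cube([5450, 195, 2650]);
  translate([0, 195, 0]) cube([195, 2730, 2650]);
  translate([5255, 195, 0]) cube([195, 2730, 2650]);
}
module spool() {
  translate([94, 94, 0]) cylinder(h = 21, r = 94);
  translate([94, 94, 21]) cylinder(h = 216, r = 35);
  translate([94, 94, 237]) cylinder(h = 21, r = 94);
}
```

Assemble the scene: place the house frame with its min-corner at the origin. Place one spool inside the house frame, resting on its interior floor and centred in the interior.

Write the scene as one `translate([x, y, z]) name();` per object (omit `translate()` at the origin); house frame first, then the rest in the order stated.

house_frame();
translate([2631, 1466, 0]) spool();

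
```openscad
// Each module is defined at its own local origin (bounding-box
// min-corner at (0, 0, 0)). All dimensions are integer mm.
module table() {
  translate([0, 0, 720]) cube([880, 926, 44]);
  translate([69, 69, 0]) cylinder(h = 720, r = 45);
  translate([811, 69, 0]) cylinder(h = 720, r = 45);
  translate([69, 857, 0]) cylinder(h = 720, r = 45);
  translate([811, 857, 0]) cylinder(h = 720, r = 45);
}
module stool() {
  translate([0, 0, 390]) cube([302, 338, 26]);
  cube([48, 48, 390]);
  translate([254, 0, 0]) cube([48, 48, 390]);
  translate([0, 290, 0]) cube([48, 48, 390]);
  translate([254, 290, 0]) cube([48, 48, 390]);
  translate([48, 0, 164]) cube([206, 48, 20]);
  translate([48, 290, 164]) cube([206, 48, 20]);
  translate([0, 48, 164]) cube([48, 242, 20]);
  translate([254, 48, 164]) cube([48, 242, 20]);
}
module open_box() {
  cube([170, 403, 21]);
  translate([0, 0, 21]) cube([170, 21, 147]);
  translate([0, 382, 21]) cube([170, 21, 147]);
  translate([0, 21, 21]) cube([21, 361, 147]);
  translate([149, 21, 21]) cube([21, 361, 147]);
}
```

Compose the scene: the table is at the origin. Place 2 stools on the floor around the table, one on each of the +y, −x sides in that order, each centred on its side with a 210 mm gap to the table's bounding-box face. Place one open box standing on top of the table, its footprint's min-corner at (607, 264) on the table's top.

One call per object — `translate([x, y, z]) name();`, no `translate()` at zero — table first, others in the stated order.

table();
translate([289, 1136, 0]) stool();
translate([-512, 294, 0]) stool();
translate([607, 264, 764]) open_box();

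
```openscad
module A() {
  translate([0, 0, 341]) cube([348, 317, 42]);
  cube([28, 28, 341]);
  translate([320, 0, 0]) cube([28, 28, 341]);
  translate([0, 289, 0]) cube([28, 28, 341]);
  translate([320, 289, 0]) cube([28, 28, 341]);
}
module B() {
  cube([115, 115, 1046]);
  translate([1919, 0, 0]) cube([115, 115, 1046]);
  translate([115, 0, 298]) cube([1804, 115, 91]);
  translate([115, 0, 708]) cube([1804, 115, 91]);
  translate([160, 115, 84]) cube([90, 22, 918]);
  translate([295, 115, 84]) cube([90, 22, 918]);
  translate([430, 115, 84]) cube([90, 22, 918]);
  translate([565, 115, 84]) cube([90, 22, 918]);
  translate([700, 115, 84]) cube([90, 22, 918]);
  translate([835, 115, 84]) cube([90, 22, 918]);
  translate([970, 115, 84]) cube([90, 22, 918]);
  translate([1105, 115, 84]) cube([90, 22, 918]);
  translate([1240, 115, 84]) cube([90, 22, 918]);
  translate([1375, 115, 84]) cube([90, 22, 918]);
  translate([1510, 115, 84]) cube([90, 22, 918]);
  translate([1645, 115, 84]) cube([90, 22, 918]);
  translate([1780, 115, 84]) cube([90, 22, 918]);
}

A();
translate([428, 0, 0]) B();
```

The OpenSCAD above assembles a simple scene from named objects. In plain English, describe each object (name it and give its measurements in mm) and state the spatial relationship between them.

A is a four-legged stool. The seat is a 348×317×42 mm slab whose top surface is at z = 383 mm; four square legs, each 28×28 mm in cross-section, run from the floor (z = 0) to the underside of the seat, each flush with a corner of the seat.

B is a fence section. Two 115×115 mm posts, 1046 mm tall, stand on the floor with a clear span of 1804 mm between their inner faces. Two horizontal rails of 115×91 mm section span the gap between the posts with their undersides at z = 298 mm and z = 708 mm, flush with the posts' −y face. 13 pickets, each 90 mm wide, 22 mm thick and 918 mm tall, are fixed to the +y face of the rails with their bottoms at z = 84 mm, evenly spaced across the span with equal gaps (rounded down to the nearest mm) at the −x end and between each pair — any rounding remainder accumulates at the +x end.

The fence section is on the floor beside the stool on its +x side.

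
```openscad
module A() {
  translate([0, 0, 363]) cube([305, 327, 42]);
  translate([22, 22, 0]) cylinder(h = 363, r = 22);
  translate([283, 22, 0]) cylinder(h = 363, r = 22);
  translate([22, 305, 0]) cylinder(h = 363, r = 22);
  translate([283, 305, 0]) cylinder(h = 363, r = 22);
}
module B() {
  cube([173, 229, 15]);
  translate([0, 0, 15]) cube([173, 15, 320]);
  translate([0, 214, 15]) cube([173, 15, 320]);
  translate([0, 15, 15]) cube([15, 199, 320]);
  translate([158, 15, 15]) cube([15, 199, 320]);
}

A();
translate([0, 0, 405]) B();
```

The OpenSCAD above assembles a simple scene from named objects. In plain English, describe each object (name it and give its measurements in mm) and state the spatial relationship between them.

A is a simple wooden stool: a rectangular seat 305 mm (x) by 327 mm (y), 42 mm thick, top face at z = 405 mm, on four round legs, each 44 mm in diameter. The legs rest on z = 0, each leg's axis is inset half a diameter from the nearest pair of seat edges (so the leg's bounding box is flush with the corner).

B is an open-topped rectangular box: outside dimensions 173×229×335 mm, with a uniform wall and base thickness of 15 mm. The base is a full 173×229 slab on the floor; four walls sit on top of the base. The front and back walls (the −y and +y sides) span the full width; the two side walls fit between them.

The open box is on top of the stool.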